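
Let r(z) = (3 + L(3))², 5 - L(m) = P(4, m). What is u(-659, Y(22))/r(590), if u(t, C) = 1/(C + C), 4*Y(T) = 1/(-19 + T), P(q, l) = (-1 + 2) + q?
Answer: ⅔ ≈ 0.66667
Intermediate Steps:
P(q, l) = 1 + q
Y(T) = 1/(4*(-19 + T))
u(t, C) = 1/(2*C)
L(m) = 0 (L(m) = 5 - (1 + 4) = 5 - 1*5 = 5 - 5 = 0)
r(z) = 9 (r(z) = (3 + 0)² = 3² = 9)
u(-659, Y(22))/r(590) = (1/(2*((1/(4*(-19 + 22))))))/9 = (1/(2*(((¼)/3))))*(⅑) = (1/(2*(((¼)*(⅓)))))*(⅑) = (1/(2*(1/12)))*(⅑) = ((½)*12)*(⅑) = 6*(⅑) = ⅔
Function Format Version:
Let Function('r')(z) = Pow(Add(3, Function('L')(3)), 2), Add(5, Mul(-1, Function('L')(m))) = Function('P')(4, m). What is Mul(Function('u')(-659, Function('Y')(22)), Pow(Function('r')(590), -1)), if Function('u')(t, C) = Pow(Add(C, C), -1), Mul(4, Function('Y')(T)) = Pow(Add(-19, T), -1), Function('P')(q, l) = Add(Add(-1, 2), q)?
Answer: Rational(2, 3) ≈ 0.66667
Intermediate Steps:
Function('P')(q, l) = Add(1, q)
Function('Y')(T) = Mul(Rational(1, 4), Pow(Add(-19, T), -1))
Function('u')(t, C) = Mul(Rational(1, 2), Pow(C, -1)) (Function('u')(t, C) = Pow(Mul(2, C), -1) = Mul(Rational(1, 2), Pow(C, -1)))
Function('L')(m) = 0 (Function('L')(m) = Add(5, Mul(-1, Add(1, 4))) = Add(5, Mul(-1, 5)) = Add(5, -5) = 0)
Function('r')(z) = 9 (Function('r')(z) = Pow(Add(3, 0), 2) = Pow(3, 2) = 9)
Mul(Function('u')(-659, Function('Y')(22)), Pow(Function('r')(590), -1)) = Mul(Mul(Rational(1, 2), Pow(Mul(Rational(1, 4), Pow(Add(-19, 22), -1)), -1)), Pow(9, -1)) = Mul(Mul(Rational(1, 2), Pow(Mul(Rational(1, 4), Pow(3, -1)), -1)), Rational(1, 9)) = Mul(Mul(Rational(1, 2), Pow(Mul(Rational(1, 4), Rational(1, 3)), -1)), Rational(1, 9)) = Mul(Mul(Rational(1, 2), Pow(Rational(1, 12), -1)), Rational(1, 9)) = Mul(Mul(Rational(1, 2), 12), Rational(1, 9)) = Mul(6, Rational(1, 9)) = Rational(2, 3)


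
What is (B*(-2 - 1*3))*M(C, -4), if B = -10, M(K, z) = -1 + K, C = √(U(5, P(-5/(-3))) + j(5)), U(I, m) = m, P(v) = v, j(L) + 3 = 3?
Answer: -50 + 50*√15/3 ≈ 14.550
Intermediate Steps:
j(L) = 0 (j(L) = -3 + 3 = 0)
C = √15/3 (C = √(-5/(-3) + 0) = √(-5*(-⅓) + 0) = √(5/3 + 0) = √(5/3) = √15/3 ≈ 1.2910)
(B*(-2 - 1*3))*M(C, -4) = (-10*(-2 - 1*3))*(-1 + √15/3) = (-10*(-2 - 3))*(-1 + √15/3) = (-10*(-5))*(-1 + √15/3) = 50*(-1 + √15/3) = -50 + 50*√15/3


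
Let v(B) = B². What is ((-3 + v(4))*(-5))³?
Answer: -274625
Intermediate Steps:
((-3 + v(4))*(-5))³ = ((-3 + 4²)*(-5))³ = ((-3 + 16)*(-5))³ = (13*(-5))³ = (-65)³ = -274625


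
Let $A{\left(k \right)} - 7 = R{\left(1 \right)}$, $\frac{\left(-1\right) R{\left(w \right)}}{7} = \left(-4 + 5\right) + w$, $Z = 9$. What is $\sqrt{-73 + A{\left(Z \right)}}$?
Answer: $4 i \sqrt{5} \approx 8.9443 i$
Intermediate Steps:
$R{\left(w \right)} = -7 - 7 w$ ($R{\left(w \right)} = - 7 \left(\left(-4 + 5\right) + w\right) = - 7 \left(1 + w\right) = -7 - 7 w$)
$A{\left(k \right)} = -7$ ($A{\left(k \right)} = 7 - 14 = -7$)
$\sqrt{-73 + A{\left(Z \right)}} = \sqrt{-73 - 7} = \sqrt{-80} = 4 i \sqrt{5}$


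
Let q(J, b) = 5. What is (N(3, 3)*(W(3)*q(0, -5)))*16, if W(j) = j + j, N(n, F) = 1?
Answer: 480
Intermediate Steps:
W(j) = 2*j
(N(3, 3)*(W(3)*q(0, -5)))*16 = (1*((2*3)*5))*16 = (1*(6*5))*16 = (1*30)*16 = 30*16 = 480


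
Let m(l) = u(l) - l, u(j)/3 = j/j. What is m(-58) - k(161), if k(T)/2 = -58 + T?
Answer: -145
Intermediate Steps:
u(j) = 3 (u(j) = 3*(j/j) = 3*1 = 3)
k(T) = -116 + 2*T (k(T) = 2*(-58 + T) = -116 + 2*T)
m(l) = 3 - l
m(-58) - k(161) = (3 - 1*(-58)) - (-116 + 2*161) = (3 + 58) - (-116 + 322) = 61 - 1*206 = 61 - 206 = -145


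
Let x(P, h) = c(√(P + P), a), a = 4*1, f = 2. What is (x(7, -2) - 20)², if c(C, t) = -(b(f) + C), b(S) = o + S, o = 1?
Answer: (23 + √14)² ≈ 715.12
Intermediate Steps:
b(S) = 1 + S
a = 4
c(C, t) = -3 - C (c(C, t) = -((1 + 2) + C) = -(3 + C) = -3 - C)
x(P, h) = -3 - √2*√P (x(P, h) = -3 - √(P + P) = -3 - √(2*P) = -3 - √2*√P)
(x(7, -2) - 20)² = ((-3 - √2*√7) - 20)² = ((-3 - √14) - 20)² = (-23 - √14)²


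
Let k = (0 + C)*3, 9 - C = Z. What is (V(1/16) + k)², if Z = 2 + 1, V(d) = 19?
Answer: 1369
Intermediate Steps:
Z = 3
C = 6 (C = 9 - 1*3 = 9 - 3 = 6)
k = 18 (k = (0 + 6)*3 = 6*3 = 18)
(V(1/16) + k)² = (19 + 18)² = 37² = 1369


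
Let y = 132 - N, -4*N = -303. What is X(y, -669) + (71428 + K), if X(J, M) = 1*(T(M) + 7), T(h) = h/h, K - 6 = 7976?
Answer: 79418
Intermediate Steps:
N = 303/4 (N = -¼*(-303) = 303/4 ≈ 75.750)
K = 7982 (K = 6 + 7976 = 7982)
y = 225/4 (y = 132 - 1*303/4 = 132 - 303/4 = 225/4 ≈ 56.250)
T(h) = 1
X(J, M) = 8 (X(J, M) = 1*(1 + 7) = 1*8 = 8)
X(y, -669) + (71428 + K) = 8 + (71428 + 7982) = 8 + 79410 = 79418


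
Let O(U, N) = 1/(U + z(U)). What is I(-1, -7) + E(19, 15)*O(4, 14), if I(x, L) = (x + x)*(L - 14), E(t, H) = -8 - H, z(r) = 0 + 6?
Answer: 397/10 ≈ 39.700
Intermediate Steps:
z(r) = 6
I(x, L) = 2*x*(-14 + L) (I(x, L) = (2*x)*(-14 + L) = 2*x*(-14 + L))
O(U, N) = 1/(6 + U) (O(U, N) = 1/(U + 6) = 1/(6 + U))
I(-1, -7) + E(19, 15)*O(4, 14) = 2*(-1)*(-14 - 7) + (-8 - 1*15)/(6 + 4) = 2*(-1)*(-21) + (-8 - 15)/10 = 42 - 23*⅒ = 42 - 23/10 = 397/10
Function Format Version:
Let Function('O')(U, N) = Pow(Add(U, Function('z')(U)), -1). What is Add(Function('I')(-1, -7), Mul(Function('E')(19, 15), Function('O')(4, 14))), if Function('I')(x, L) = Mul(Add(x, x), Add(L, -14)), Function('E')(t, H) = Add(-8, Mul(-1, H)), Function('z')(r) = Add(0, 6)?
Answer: Rational(397, 10) ≈ 39.700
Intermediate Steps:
Function('z')(r) = 6
Function('I')(x, L) = Mul(2, x, Add(-14, L)) (Function('I')(x, L) = Mul(Mul(2, x), Add(-14, L)) = Mul(2, x, Add(-14, L)))
Function('O')(U, N) = Pow(Add(6, U), -1) (Function('O')(U, N) = Pow(Add(U, 6), -1) = Pow(Add(6, U), -1))
Add(Function('I')(-1, -7), Mul(Function('E')(19, 15), Function('O')(4, 14))) = Add(Mul(2, -1, Add(-14, -7)), Mul(Add(-8, Mul(-1, 15)), Pow(Add(6, 4), -1))) = Add(Mul(2, -1, -21), Mul(Add(-8, -15), Pow(10, -1))) = Add(42, Mul(-23, Rational(1, 10))) = Add(42, Rational(-23, 10)) = Rational(397, 10)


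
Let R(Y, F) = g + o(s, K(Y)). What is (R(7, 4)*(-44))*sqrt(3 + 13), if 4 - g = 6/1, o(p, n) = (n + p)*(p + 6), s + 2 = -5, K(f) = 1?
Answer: -704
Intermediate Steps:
s = -7 (s = -2 - 5 = -7)
o(p, n) = (6 + p)*(n + p) (o(p, n) = (n + p)*(6 + p) = (6 + p)*(n + p))
g = -2 (g = 4 - 6/1 = 4 - 6 = -2)
R(Y, F) = 4 (R(Y, F) = -2 + ((-7)**2 + 6*1 + 6*(-7) + 1*(-7)) = -2 + (49 + 6 - 42 - 7) = -2 + 6 = 4)
(R(7, 4)*(-44))*sqrt(3 + 13) = (4*(-44))*sqrt(3 + 13) = -176*sqrt(16) = -176*4 = -704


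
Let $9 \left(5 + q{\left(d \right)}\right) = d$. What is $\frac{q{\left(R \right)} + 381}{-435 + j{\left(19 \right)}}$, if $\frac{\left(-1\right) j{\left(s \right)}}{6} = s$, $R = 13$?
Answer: $- \frac{3397}{4941} \approx -0.68751$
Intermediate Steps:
$q{\left(d \right)} = -5 + \frac{d}{9}$
$j{\left(s \right)} = - 6 s$
$\frac{q{\left(R \right)} + 381}{-435 + j{\left(19 \right)}} = \frac{\left(-5 + \frac{1}{9} \cdot 13\right) + 381}{-435 - 114} = \frac{\left(-5 + \frac{13}{9}\right) + 381}{-435 - 114} = \frac{- \frac{32}{9} + 381}{-549} = \frac{3397}{9} \left(- \frac{1}{549}\right) = - \frac{3397}{4941}$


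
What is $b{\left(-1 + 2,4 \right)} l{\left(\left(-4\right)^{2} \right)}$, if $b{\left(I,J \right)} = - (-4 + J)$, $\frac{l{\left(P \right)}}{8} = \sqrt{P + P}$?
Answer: $0$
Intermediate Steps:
$l{\left(P \right)} = 8 \sqrt{2} \sqrt{P}$ ($l{\left(P \right)} = 8 \sqrt{P + P} = 8 \sqrt{2 P} = 8 \sqrt{2} \sqrt{P}$)
$b{\left(I,J \right)} = 4 - J$
$b{\left(-1 + 2,4 \right)} l{\left(\left(-4\right)^{2} \right)} = \left(4 - 4\right) 8 \sqrt{2} \sqrt{\left(-4\right)^{2}} = \left(4 - 4\right) 8 \sqrt{2} \sqrt{16} = 0 \cdot 8 \sqrt{2} \cdot 4 = 0 \cdot 32 \sqrt{2} = 0$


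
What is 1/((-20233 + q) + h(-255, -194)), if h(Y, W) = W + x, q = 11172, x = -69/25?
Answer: -25/231444 ≈ -0.00010802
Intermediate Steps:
x = -69/25 (x = -69*1/25 = -69/25 ≈ -2.7600)
h(Y, W) = -69/25 + W (h(Y, W) = W - 69/25 = -69/25 + W)
1/((-20233 + q) + h(-255, -194)) = 1/((-20233 + 11172) + (-69/25 - 194)) = 1/(-9061 - 4919/25) = 1/(-231444/25) = -25/231444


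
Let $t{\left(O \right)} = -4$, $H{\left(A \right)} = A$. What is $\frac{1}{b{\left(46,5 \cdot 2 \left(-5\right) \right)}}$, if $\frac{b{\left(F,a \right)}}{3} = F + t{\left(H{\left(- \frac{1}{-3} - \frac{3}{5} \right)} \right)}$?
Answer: $\frac{1}{126} \approx 0.0079365$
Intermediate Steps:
$b{\left(F,a \right)} = -12 + 3 F$ ($b{\left(F,a \right)} = 3 \left(F - 4\right) = 3 \left(-4 + F\right) = -12 + 3 F$)
$\frac{1}{b{\left(46,5 \cdot 2 \left(-5\right) \right)}} = \frac{1}{-12 + 3 \cdot 46} = \frac{1}{-12 + 138} = \frac{1}{126}$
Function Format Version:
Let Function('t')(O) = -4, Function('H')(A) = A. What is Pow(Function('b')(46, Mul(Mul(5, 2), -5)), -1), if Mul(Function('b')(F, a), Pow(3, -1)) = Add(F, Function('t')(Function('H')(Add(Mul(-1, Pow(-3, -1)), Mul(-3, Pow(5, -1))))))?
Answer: Rational(1, 126) ≈ 0.0079365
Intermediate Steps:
Function('b')(F, a) = Add(-12, Mul(3, F)) (Function('b')(F, a) = Mul(3, Add(F, -4)) = Mul(3, Add(-4, F)) = Add(-12, Mul(3, F)))
Pow(Function('b')(46, Mul(Mul(5, 2), -5)), -1) = Pow(Add(-12, Mul(3, 46)), -1) = Pow(Add(-12, 138), -1) = Pow(126, -1) = Rational(1, 126)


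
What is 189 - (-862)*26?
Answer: 22601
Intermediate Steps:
189 - (-862)*26 = 189 - 431*(-52) = 189 + 22412 = 22601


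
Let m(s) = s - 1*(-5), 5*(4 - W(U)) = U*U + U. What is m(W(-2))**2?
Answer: 1849/25 ≈ 73.960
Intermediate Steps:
W(U) = 4 - U/5 - U**2/5 (W(U) = 4 - (U*U + U)/5 = 4 - (U**2 + U)/5 = 4 - (U + U**2)/5 = 4 + (-U/5 - U**2/5) = 4 - U/5 - U**2/5)
m(s) = 5 + s (m(s) = s + 5 = 5 + s)
m(W(-2))**2 = (5 + (4 - 1/5*(-2) - 1/5*(-2)**2))**2 = (5 + (4 + 2/5 - 1/5*4))**2 = (5 + (4 + 2/5 - 4/5))**2 = (5 + 18/5)**2 = (43/5)**2 = 1849/25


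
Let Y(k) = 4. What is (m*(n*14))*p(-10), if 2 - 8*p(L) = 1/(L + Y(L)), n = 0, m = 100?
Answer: 0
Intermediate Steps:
p(L) = ¼ - 1/(8*(4 + L)) (p(L) = ¼ - 1/(8*(L + 4)) = ¼ - 1/(8*(4 + L)))
(m*(n*14))*p(-10) = (100*(0*14))*((7 + 2*(-10))/(8*(4 - 10))) = (100*0)*((⅛)*(7 - 20)/(-6)) = 0*((⅛)*(-⅙)*(-13)) = 0*(13/48) = 0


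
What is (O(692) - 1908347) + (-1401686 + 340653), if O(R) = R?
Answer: -2968688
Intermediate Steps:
(O(692) - 1908347) + (-1401686 + 340653) = (692 - 1908347) + (-1401686 + 340653) = -1907655 - 1061033 = -2968688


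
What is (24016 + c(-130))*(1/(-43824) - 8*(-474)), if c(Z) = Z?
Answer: 661564996467/7304 ≈ 9.0576e+7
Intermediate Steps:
(24016 + c(-130))*(1/(-43824) - 8*(-474)) = (24016 - 130)*(1/(-43824) - 8*(-474)) = 23886*(-1/43824 + 3792) = 23886*(166180607/43824) = 661564996467/7304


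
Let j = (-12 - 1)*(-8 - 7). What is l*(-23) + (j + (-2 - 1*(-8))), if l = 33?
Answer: -558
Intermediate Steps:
j = 195 (j = -13*(-15) = 195)
l*(-23) + (j + (-2 - 1*(-8))) = 33*(-23) + (195 + (-2 - 1*(-8))) = -759 + (195 + (-2 + 8)) = -759 + (195 + 6) = -759 + 201 = -558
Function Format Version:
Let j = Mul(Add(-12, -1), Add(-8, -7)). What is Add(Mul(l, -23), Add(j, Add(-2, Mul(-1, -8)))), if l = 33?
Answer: -558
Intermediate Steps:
j = 195 (j = Mul(-13, -15) = 195)
Add(Mul(l, -23), Add(j, Add(-2, Mul(-1, -8)))) = Add(Mul(33, -23), Add(195, Add(-2, Mul(-1, -8)))) = Add(-759, Add(195, Add(-2, 8))) = Add(-759, Add(195, 6)) = Add(-759, 201) = -558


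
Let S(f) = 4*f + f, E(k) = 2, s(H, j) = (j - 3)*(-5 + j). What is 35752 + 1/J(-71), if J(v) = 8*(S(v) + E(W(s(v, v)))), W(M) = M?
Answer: 100963647/2824 ≈ 35752.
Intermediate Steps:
s(H, j) = (-5 + j)*(-3 + j) (s(H, j) = (-3 + j)*(-5 + j) = (-5 + j)*(-3 + j))
S(f) = 5*f
J(v) = 16 + 40*v (J(v) = 8*(5*v + 2) = 8*(2 + 5*v) = 16 + 40*v)
35752 + 1/J(-71) = 35752 + 1/(16 + 40*(-71)) = 35752 + 1/(16 - 2840) = 35752 + 1/(-2824) = 35752 - 1/2824 = 100963647/2824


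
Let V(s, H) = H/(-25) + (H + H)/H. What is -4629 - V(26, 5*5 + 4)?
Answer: -115746/25 ≈ -4629.8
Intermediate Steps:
V(s, H) = 2 - H/25 (V(s, H) = H*(-1/25) + (2*H)/H = -H/25 + 2 = 2 - H/25)
-4629 - V(26, 5*5 + 4) = -4629 - (2 - (5*5 + 4)/25) = -4629 - (2 - (25 + 4)/25) = -4629 - (2 - 1/25*29) = -4629 - (2 - 29/25) = -4629 - 1*21/25 = -4629 - 21/25 = -115746/25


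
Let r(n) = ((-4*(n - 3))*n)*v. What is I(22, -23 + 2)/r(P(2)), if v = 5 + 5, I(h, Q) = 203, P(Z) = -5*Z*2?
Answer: -203/18400 ≈ -0.011033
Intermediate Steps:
P(Z) = -10*Z
v = 10
r(n) = 10*n*(12 - 4*n) (r(n) = ((-4*(n - 3))*n)*10 = ((-4*(-3 + n))*n)*10 = ((12 - 4*n)*n)*10 = (n*(12 - 4*n))*10 = 10*n*(12 - 4*n))
I(22, -23 + 2)/r(P(2)) = 203/((40*(-10*2)*(3 - (-10)*2))) = 203/((40*(-20)*(3 - 1*(-20)))) = 203/((40*(-20)*(3 + 20))) = 203/((40*(-20)*23)) = 203/(-18400) = 203*(-1/18400) = -203/18400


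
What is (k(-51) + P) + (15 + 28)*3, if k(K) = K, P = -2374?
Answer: -2296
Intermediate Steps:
(k(-51) + P) + (15 + 28)*3 = (-51 - 2374) + (15 + 28)*3 = -2425 + 43*3 = -2425 + 129 = -2296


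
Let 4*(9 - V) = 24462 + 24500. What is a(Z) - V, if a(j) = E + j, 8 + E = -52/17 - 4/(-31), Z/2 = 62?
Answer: 13011177/1054 ≈ 12345.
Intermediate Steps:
V = -24463/2 (V = 9 - (24462 + 24500)/4 = 9 - ¼*48962 = 9 - 24481/2 = -24463/2 ≈ -12232.)
Z = 124 (Z = 2*62 = 124)
E = -5760/527 (E = -8 + (-52/17 - 4/(-31)) = -8 + (-52*1/17 - 4*(-1/31)) = -8 + (-52/17 + 4/31) = -8 - 1544/527 = -5760/527 ≈ -10.930)
a(j) = -5760/527 + j
a(Z) - V = (-5760/527 + 124) - 1*(-24463/2) = 59588/527 + 24463/2 = 13011177/1054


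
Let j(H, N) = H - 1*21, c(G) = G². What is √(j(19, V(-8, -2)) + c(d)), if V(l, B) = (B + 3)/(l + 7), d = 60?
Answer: √3598 ≈ 59.983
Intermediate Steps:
V(l, B) = (3 + B)/(7 + l)
j(H, N) = -21 + H (j(H, N) = H - 21 = -21 + H)
√(j(19, V(-8, -2)) + c(d)) = √((-21 + 19) + 60²) = √(-2 + 3600) = √3598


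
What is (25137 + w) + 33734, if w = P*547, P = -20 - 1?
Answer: 47384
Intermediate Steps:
P = -21
w = -11487 (w = -21*547 = -11487)
(25137 + w) + 33734 = (25137 - 11487) + 33734 = 13650 + 33734 = 47384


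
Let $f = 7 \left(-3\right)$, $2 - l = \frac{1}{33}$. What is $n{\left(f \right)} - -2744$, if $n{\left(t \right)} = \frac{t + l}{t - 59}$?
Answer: $\frac{1811197}{660} \approx 2744.2$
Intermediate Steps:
$l = \frac{65}{33}$ ($l = 2 - \frac{1}{33} = \frac{65}{33} \approx 1.9697$)
$f = -21$
$n{\left(t \right)} = \frac{\frac{65}{33} + t}{-59 + t}$ ($n{\left(t \right)} = \frac{t + \frac{65}{33}}{t - 59} = \frac{\frac{65}{33} + t}{-59 + t}$)
$n{\left(f \right)} - -2744 = \frac{\frac{65}{33} - 21}{-59 - 21} - -2744 = \frac{1}{-80} \left(- \frac{628}{33}\right) + 2744 = \left(- \frac{1}{80}\right) \left(- \frac{628}{33}\right) + 2744 = \frac{157}{660} + 2744 = \frac{1811197}{660}$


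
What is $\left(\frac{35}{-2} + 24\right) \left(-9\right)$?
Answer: $- \frac{117}{2} \approx -58.5$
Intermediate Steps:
$\left(\frac{35}{-2} + 24\right) \left(-9\right) = \left(35 \left(- \frac{1}{2}\right) + 24\right) \left(-9\right) = \left(- \frac{35}{2} + 24\right) \left(-9\right) = \frac{13}{2} \left(-9\right) = - \frac{117}{2}$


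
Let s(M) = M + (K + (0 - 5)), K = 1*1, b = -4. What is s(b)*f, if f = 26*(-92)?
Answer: 19136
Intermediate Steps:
K = 1
f = -2392
s(M) = -4 + M (s(M) = M + (1 + (0 - 5)) = M + (1 - 5) = M - 4 = -4 + M)
s(b)*f = (-4 - 4)*(-2392) = -8*(-2392) = 19136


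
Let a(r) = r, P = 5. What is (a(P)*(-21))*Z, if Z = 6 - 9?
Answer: 315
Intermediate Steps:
Z = -3
(a(P)*(-21))*Z = (5*(-21))*(-3) = -105*(-3) = 315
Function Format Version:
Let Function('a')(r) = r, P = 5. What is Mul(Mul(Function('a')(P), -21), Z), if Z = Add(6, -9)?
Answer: 315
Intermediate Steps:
Z = -3
Mul(Mul(Function('a')(P), -21), Z) = Mul(Mul(5, -21), -3) = Mul(-105, -3) = 315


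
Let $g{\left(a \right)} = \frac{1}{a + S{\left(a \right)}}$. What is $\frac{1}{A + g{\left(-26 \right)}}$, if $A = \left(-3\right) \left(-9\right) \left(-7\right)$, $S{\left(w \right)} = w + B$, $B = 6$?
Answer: $- \frac{46}{8695} \approx -0.0052904$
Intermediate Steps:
$S{\left(w \right)} = 6 + w$ ($S{\left(w \right)} = w + 6 = 6 + w$)
$A = -189$ ($A = 27 \left(-7\right) = -189$)
$g{\left(a \right)} = \frac{1}{6 + 2 a}$ ($g{\left(a \right)} = \frac{1}{a + \left(6 + a\right)} = \frac{1}{6 + 2 a}$)
$\frac{1}{A + g{\left(-26 \right)}} = \frac{1}{-189 + \frac{1}{2 \left(3 - 26\right)}} = \frac{1}{-189 + \frac{1}{2 \left(-23\right)}} = \frac{1}{-189 + \frac{1}{2} \left(- \frac{1}{23}\right)} = \frac{1}{-189 - \frac{1}{46}} = \frac{1}{- \frac{8695}{46}} = - \frac{46}{8695}$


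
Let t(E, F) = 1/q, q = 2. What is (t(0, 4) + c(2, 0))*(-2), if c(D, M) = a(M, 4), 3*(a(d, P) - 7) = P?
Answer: -53/3 ≈ -17.667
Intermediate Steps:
a(d, P) = 7 + P/3
c(D, M) = 25/3 (c(D, M) = 7 + (1/3)*4 = 7 + 4/3 = 25/3)
t(E, F) = 1/2
(t(0, 4) + c(2, 0))*(-2) = (1/2 + 25/3)*(-2) = (53/6)*(-2) = -53/3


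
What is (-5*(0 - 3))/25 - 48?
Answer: -237/5 ≈ -47.400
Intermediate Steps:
(-5*(0 - 3))/25 - 48 = (-5*(-3))/25 - 48 = (1/25)*15 - 48 = ⅗ - 48 = -237/5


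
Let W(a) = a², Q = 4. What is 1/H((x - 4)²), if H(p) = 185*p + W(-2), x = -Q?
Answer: 1/11844 ≈ 8.4431e-5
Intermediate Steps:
x = -4 (x = -1*4 = -4)
H(p) = 4 + 185*p (H(p) = 185*p + (-2)² = 185*p + 4 = 4 + 185*p)
1/H((x - 4)²) = 1/(4 + 185*(-4 - 4)²) = 1/(4 + 185*(-8)²) = 1/(4 + 185*64) = 1/(4 + 11840) = 1/11844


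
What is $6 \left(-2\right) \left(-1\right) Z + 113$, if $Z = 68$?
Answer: $929$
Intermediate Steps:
$6 \left(-2\right) \left(-1\right) Z + 113 = 6 \left(-2\right) \left(-1\right) 68 + 113 = \left(-12\right) \left(-1\right) 68 + 113 = 12 \cdot 68 + 113 = 816 + 113 = 929$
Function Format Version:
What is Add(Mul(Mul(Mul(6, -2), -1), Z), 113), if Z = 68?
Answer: 929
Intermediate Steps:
Add(Mul(Mul(Mul(6, -2), -1), Z), 113) = Add(Mul(Mul(Mul(6, -2), -1), 68), 113) = Add(Mul(Mul(-12, -1), 68), 113) = Add(Mul(12, 68), 113) = Add(816, 113) = 929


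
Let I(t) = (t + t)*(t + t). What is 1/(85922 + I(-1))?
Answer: 1/85926 ≈ 1.1638e-5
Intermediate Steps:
I(t) = 4*t² (I(t) = (2*t)*(2*t) = 4*t²)
1/(85922 + I(-1)) = 1/(85922 + 4*(-1)²) = 1/(85922 + 4*1) = 1/(85922 + 4) = 1/85926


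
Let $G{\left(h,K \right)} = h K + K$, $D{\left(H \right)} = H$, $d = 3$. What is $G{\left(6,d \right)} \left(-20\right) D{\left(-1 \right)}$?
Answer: $420$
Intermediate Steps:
$G{\left(h,K \right)} = K + K h$ ($G{\left(h,K \right)} = K h + K = K + K h$)
$G{\left(6,d \right)} \left(-20\right) D{\left(-1 \right)} = 3 \left(1 + 6\right) \left(-20\right) \left(-1\right) = 3 \cdot 7 \left(-20\right) \left(-1\right) = 21 \left(-20\right) \left(-1\right) = \left(-420\right) \left(-1\right) = 420$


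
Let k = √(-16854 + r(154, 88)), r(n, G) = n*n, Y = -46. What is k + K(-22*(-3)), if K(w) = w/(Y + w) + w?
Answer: 693/10 + √6862 ≈ 152.14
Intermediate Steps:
K(w) = w + w/(-46 + w) (K(w) = w/(-46 + w) + w = w + w/(-46 + w))
r(n, G) = n²
k = √6862 (k = √(-16854 + 154²) = √(-16854 + 23716) = √6862 ≈ 82.837)
k + K(-22*(-3)) = √6862 + (-22*(-3))*(-45 - 22*(-3))/(-46 - 22*(-3)) = √6862 + 66*(-45 + 66)/(-46 + 66) = √6862 + 66*21/20 = √6862 + 66*(1/20)*21 = √6862 + 693/10 = 693/10 + √6862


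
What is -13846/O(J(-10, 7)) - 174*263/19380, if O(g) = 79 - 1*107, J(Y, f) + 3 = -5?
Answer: 794804/1615 ≈ 492.14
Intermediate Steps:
J(Y, f) = -8 (J(Y, f) = -3 - 5 = -8)
O(g) = -28 (O(g) = 79 - 107 = -28)
-13846/O(J(-10, 7)) - 174*263/19380 = -13846/(-28) - 174*263/19380 = -13846*(-1/28) - 45762*1/19380 = 989/2 - 7627/3230 = 794804/1615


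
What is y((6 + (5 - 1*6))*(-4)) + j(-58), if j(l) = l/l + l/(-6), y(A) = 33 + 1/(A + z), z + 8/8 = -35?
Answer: 7333/168 ≈ 43.649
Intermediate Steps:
z = -36 (z = -1 - 35 = -36)
y(A) = 33 + 1/(-36 + A) (y(A) = 33 + 1/(A - 36) = 33 + 1/(-36 + A))
j(l) = 1 - l/6 (j(l) = 1 + l*(-⅙) = 1 - l/6)
y((6 + (5 - 1*6))*(-4)) + j(-58) = (-1187 + 33*((6 + (5 - 1*6))*(-4)))/(-36 + (6 + (5 - 1*6))*(-4)) + (1 - ⅙*(-58)) = (-1187 + 33*((6 + (5 - 6))*(-4)))/(-36 + (6 + (5 - 6))*(-4)) + (1 + 29/3) = (-1187 + 33*((6 - 1)*(-4)))/(-36 + (6 - 1)*(-4)) + 32/3 = (-1187 + 33*(5*(-4)))/(-36 + 5*(-4)) + 32/3 = (-1187 + 33*(-20))/(-36 - 20) + 32/3 = (-1187 - 660)/(-56) + 32/3 = -1/56*(-1847) + 32/3 = 1847/56 + 32/3 = 7333/168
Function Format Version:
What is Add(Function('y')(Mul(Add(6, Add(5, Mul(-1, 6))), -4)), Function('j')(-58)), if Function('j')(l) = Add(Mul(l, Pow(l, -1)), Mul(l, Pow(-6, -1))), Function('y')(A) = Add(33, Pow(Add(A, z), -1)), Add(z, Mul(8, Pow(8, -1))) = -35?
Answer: Rational(7333, 168) ≈ 43.649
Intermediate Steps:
z = -36 (z = Add(-1, -35) = -36)
Function('y')(A) = Add(33, Pow(Add(-36, A), -1)) (Function('y')(A) = Add(33, Pow(Add(A, -36), -1)) = Add(33, Pow(Add(-36, A), -1)))
Function('j')(l) = Add(1, Mul(Rational(-1, 6), l)) (Function('j')(l) = Add(1, Mul(l, Rational(-1, 6))) = Add(1, Mul(Rational(-1, 6), l)))
Add(Function('y')(Mul(Add(6, Add(5, Mul(-1, 6))), -4)), Function('j')(-58)) = Add(Mul(Pow(Add(-36, Mul(Add(6, Add(5, Mul(-1, 6))), -4)), -1), Add(-1187, Mul(33, Mul(Add(6, Add(5, Mul(-1, 6))), -4)))), Add(1, Mul(Rational(-1, 6), -58))) = Add(Mul(Pow(Add(-36, Mul(Add(6, Add(5, -6)), -4)), -1), Add(-1187, Mul(33, Mul(Add(6, Add(5, -6)), -4)))), Add(1, Rational(29, 3))) = Add(Mul(Pow(Add(-36, Mul(Add(6, -1), -4)), -1), Add(-1187, Mul(33, Mul(Add(6, -1), -4)))), Rational(32, 3)) = Add(Mul(Pow(Add(-36, Mul(5, -4)), -1), Add(-1187, Mul(33, Mul(5, -4)))), Rational(32, 3)) = Add(Mul(Pow(Add(-36, -20), -1), Add(-1187, Mul(33, -20))), Rational(32, 3)) = Add(Mul(Pow(-56, -1), Add(-1187, -660)), Rational(32, 3)) = Add(Mul(Rational(-1, 56), -1847), Rational(32, 3)) = Add(Rational(1847, 56), Rational(32, 3)) = Rational(7333, 168)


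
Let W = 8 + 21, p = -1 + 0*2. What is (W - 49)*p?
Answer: 20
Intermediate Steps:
p = -1 (p = -1 + 0 = -1)
W = 29
(W - 49)*p = (29 - 49)*(-1) = -20*(-1) = 20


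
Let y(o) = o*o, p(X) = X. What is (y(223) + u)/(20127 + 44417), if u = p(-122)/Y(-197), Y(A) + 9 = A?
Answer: 1280537/1662008 ≈ 0.77048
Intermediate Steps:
y(o) = o²
Y(A) = -9 + A
u = 61/103 (u = -122/(-9 - 197) = -122/(-206) = -122*(-1/206) = 61/103 ≈ 0.59223)
(y(223) + u)/(20127 + 44417) = (223² + 61/103)/(20127 + 44417) = (49729 + 61/103)/64544 = (5122148/103)*(1/64544) = 1280537/1662008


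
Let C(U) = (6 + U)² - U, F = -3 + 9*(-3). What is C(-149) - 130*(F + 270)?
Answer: -10602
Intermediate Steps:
F = -30 (F = -3 - 27 = -30)
C(-149) - 130*(F + 270) = ((6 - 149)² - 1*(-149)) - 130*(-30 + 270) = ((-143)² + 149) - 130*240 = (20449 + 149) - 1*31200 = 20598 - 31200 = -10602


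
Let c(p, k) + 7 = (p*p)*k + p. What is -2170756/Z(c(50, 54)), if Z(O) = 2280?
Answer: -542689/570 ≈ -952.09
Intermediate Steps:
c(p, k) = -7 + p + k*p**2 (c(p, k) = -7 + ((p*p)*k + p) = -7 + (p**2*k + p) = -7 + (k*p**2 + p) = -7 + (p + k*p**2) = -7 + p + k*p**2)
-2170756/Z(c(50, 54)) = -2170756/2280 = -2170756*1/2280 = -542689/570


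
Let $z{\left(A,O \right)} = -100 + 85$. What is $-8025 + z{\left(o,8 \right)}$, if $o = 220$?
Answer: $-8040$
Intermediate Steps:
$z{\left(A,O \right)} = -15$
$-8025 + z{\left(o,8 \right)} = -8025 - 15 = -8040$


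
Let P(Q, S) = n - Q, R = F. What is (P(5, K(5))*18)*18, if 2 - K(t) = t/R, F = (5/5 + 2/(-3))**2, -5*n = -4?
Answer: -6804/5 ≈ -1360.8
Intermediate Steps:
n = 4/5 (n = -1/5*(-4) = 4/5 ≈ 0.80000)
F = 1/9 (F = (5*(1/5) + 2*(-1/3))**2 = (1 - 2/3)**2 = (1/3)**2 = 1/9 ≈ 0.11111)
R = 1/9 ≈ 0.11111
K(t) = 2 - 9*t (K(t) = 2 - t/1/9 = 2 - t*9 = 2 - 9*t)
P(Q, S) = 4/5 - Q
(P(5, K(5))*18)*18 = ((4/5 - 1*5)*18)*18 = ((4/5 - 5)*18)*18 = -21/5*18*18 = -378/5*18 = -6804/5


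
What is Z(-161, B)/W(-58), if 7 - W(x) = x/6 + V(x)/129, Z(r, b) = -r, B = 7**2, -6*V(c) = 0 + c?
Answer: 62307/6421 ≈ 9.7036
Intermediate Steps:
V(c) = -c/6 (V(c) = -(0 + c)/6 = -c/6)
B = 49
W(x) = 7 - 64*x/387 (W(x) = 7 - (x/6 - x/6/129) = 7 - (x*(1/6) - x/6*(1/129)) = 7 - (x/6 - x/774) = 7 - 64*x/387)
Z(-161, B)/W(-58) = (-1*(-161))/(7 - 64/387*(-58)) = 161/(7 + 3712/387) = 161/(6421/387) = 161*(387/6421) = 62307/6421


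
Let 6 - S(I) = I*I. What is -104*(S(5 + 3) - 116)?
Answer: 18096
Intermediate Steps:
S(I) = 6 - I**2 (S(I) = 6 - I*I = 6 - I**2)
-104*(S(5 + 3) - 116) = -104*((6 - (5 + 3)**2) - 116) = -104*((6 - 1*8**2) - 116) = -104*((6 - 1*64) - 116) = -104*((6 - 64) - 116) = -104*(-58 - 116) = -104*(-174) = 18096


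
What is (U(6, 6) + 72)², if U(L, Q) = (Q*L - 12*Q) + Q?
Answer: 1764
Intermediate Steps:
U(L, Q) = -11*Q + L*Q (U(L, Q) = (L*Q - 12*Q) + Q = (-12*Q + L*Q) + Q = -11*Q + L*Q)
(U(6, 6) + 72)² = (6*(-11 + 6) + 72)² = (6*(-5) + 72)² = (-30 + 72)² = 42² = 1764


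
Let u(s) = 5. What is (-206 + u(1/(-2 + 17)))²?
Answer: 40401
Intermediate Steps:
(-206 + u(1/(-2 + 17)))² = (-206 + 5)² = (-201)² = 40401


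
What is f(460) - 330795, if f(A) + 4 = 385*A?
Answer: -153699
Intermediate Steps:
f(A) = -4 + 385*A
f(460) - 330795 = (-4 + 385*460) - 330795 = (-4 + 177100) - 330795 = 177096 - 330795 = -153699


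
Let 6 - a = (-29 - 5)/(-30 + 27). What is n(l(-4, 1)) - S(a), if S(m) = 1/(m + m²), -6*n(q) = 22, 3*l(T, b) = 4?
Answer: -2315/624 ≈ -3.7099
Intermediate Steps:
l(T, b) = 4/3 (l(T, b) = (⅓)*4 = 4/3)
n(q) = -11/3 (n(q) = -⅙*22 = -11/3)
a = -16/3 (a = 6 - (-29 - 5)/(-30 + 27) = 6 - (-34)/(-3) = 6 - (-34)*(-1)/3 = 6 - 1*34/3 = 6 - 34/3 = -16/3 ≈ -5.3333)
n(l(-4, 1)) - S(a) = -11/3 - 1/((-16/3)*(1 - 16/3)) = -11/3 - (-3)/(16*(-13/3)) = -11/3 - (-3)*(-3)/(16*13) = -11/3 - 1*9/208 = -11/3 - 9/208 = -2315/624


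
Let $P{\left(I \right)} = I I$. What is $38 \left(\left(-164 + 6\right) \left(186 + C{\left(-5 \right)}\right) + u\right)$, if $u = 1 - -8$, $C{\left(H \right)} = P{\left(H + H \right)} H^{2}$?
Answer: $-16126402$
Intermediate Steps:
$P{\left(I \right)} = I^{2}$
$C{\left(H \right)} = 4 H^{4}$ ($C{\left(H \right)} = \left(H + H\right)^{2} H^{2} = \left(2 H\right)^{2} H^{2} = 4 H^{2} H^{2} = 4 H^{4}$)
$u = 9$ ($u = 1 + 8 = 9$)
$38 \left(\left(-164 + 6\right) \left(186 + C{\left(-5 \right)}\right) + u\right) = 38 \left(\left(-164 + 6\right) \left(186 + 4 \left(-5\right)^{4}\right) + 9\right) = 38 \left(- 158 \left(186 + 4 \cdot 625\right) + 9\right) = 38 \left(- 158 \left(186 + 2500\right) + 9\right) = 38 \left(\left(-158\right) 2686 + 9\right) = 38 \left(-424388 + 9\right) = 38 \left(-424379\right) = -16126402$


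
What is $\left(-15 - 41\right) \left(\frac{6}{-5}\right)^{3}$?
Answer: $\frac{12096}{125} \approx 96.768$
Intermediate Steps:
$\left(-15 - 41\right) \left(\frac{6}{-5}\right)^{3} = - 56 \left(6 \left(- \frac{1}{5}\right)\right)^{3} = - 56 \left(- \frac{6}{5}\right)^{3} = \left(-56\right) \left(- \frac{216}{125}\right) = \frac{12096}{125}$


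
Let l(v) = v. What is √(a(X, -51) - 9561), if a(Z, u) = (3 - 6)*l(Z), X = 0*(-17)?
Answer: I*√9561 ≈ 97.78*I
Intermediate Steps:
X = 0
a(Z, u) = -3*Z (a(Z, u) = (3 - 6)*Z = -3*Z)
√(a(X, -51) - 9561) = √(-3*0 - 9561) = √(0 - 9561) = √(-9561) = I*√9561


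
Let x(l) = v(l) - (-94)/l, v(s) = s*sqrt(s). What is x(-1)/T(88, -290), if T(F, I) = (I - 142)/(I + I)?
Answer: -6815/54 - 145*I/108 ≈ -126.2 - 1.3426*I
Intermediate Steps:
T(F, I) = (-142 + I)/(2*I) (T(F, I) = (-142 + I)/((2*I)) = (-142 + I)*(1/(2*I)) = (-142 + I)/(2*I))
v(s) = s**(3/2)
x(l) = l**(3/2) + 94/l (x(l) = l**(3/2) - (-94)/l = l**(3/2) + 94/l)
x(-1)/T(88, -290) = ((94 + (-1)**(5/2))/(-1))/(((1/2)*(-142 - 290)/(-290))) = (-(94 + I))/(((1/2)*(-1/290)*(-432))) = (-94 - I)/(108/145) = (-94 - I)*(145/108) = -6815/54 - 145*I/108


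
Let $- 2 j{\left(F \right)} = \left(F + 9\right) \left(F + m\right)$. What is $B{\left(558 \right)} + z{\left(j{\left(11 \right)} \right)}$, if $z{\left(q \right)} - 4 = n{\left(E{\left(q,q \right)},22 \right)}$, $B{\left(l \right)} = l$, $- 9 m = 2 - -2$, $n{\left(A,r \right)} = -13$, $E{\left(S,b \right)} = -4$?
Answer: $549$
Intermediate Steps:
$m = - \frac{4}{9}$ ($m = - \frac{2 - -2}{9} = - \frac{2 + 2}{9} = \left(- \frac{1}{9}\right) 4 = - \frac{4}{9} \approx -0.44444$)
$j{\left(F \right)} = - \frac{\left(9 + F\right) \left(- \frac{4}{9} + F\right)}{2}$ ($j{\left(F \right)} = - \frac{\left(F + 9\right) \left(F - \frac{4}{9}\right)}{2} = - \frac{\left(9 + F\right) \left(- \frac{4}{9} + F\right)}{2}$)
$z{\left(q \right)} = -9$ ($z{\left(q \right)} = 4 - 13 = -9$)
$B{\left(558 \right)} + z{\left(j{\left(11 \right)} \right)} = 558 - 9 = 549$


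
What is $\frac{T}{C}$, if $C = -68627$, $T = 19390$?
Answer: $- \frac{19390}{68627} \approx -0.28254$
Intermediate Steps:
$\frac{T}{C} = \frac{19390}{-68627} = 19390 \left(- \frac{1}{68627}\right) = - \frac{19390}{68627}$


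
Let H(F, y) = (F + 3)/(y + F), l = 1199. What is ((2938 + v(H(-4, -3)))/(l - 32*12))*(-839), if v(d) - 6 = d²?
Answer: -121031623/39935 ≈ -3030.7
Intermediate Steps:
H(F, y) = (3 + F)/(F + y)
v(d) = 6 + d²
((2938 + v(H(-4, -3)))/(l - 32*12))*(-839) = ((2938 + (6 + ((3 - 4)/(-4 - 3))²))/(1199 - 32*12))*(-839) = ((2938 + (6 + (-1/(-7))²))/(1199 - 384))*(-839) = ((2938 + (6 + (-⅐*(-1))²))/815)*(-839) = ((2938 + (6 + (⅐)²))*(1/815))*(-839) = ((2938 + (6 + 1/49))*(1/815))*(-839) = ((2938 + 295/49)*(1/815))*(-839) = ((144257/49)*(1/815))*(-839) = (144257/39935)*(-839) = -121031623/39935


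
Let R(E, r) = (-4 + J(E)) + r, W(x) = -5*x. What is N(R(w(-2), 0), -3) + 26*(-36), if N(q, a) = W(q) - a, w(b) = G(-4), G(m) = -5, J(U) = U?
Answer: -888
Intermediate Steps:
w(b) = -5
R(E, r) = -4 + E + r (R(E, r) = (-4 + E) + r = -4 + E + r)
N(q, a) = -a - 5*q (N(q, a) = -5*q - a = -a - 5*q)
N(R(w(-2), 0), -3) + 26*(-36) = (-1*(-3) - 5*(-4 - 5 + 0)) + 26*(-36) = (3 - 5*(-9)) - 936 = (3 + 45) - 936 = 48 - 936 = -888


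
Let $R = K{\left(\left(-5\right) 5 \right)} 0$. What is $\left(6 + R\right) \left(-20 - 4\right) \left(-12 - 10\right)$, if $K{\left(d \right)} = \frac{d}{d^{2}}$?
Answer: $3168$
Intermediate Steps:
$K{\left(d \right)} = \frac{1}{d}$ ($K{\left(d \right)} = \frac{d}{d^{2}} = \frac{1}{d}$)
$R = 0$ ($R = \frac{1}{\left(-5\right) 5} \cdot 0 = \frac{1}{-25} \cdot 0 = \left(- \frac{1}{25}\right) 0 = 0$)
$\left(6 + R\right) \left(-20 - 4\right) \left(-12 - 10\right) = \left(6 + 0\right) \left(-20 - 4\right) \left(-12 - 10\right) = 6 \left(\left(-24\right) \left(-22\right)\right) = 6 \cdot 528 = 3168$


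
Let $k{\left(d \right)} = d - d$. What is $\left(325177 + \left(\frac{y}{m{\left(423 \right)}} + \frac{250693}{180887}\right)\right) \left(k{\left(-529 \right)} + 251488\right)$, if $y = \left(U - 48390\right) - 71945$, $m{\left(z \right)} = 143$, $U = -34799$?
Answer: $\frac{2108293284785573824}{25866841} \approx 8.1506 \cdot 10^{10}$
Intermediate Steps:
$k{\left(d \right)} = 0$
$y = -155134$ ($y = \left(-34799 - 48390\right) - 71945 = -83189 - 71945 = -155134$)
$\left(325177 + \left(\frac{y}{m{\left(423 \right)}} + \frac{250693}{180887}\right)\right) \left(k{\left(-529 \right)} + 251488\right) = \left(325177 + \left(- \frac{155134}{143} + \frac{250693}{180887}\right)\right) \left(0 + 251488\right) = \left(325177 + \left(\left(-155134\right) \frac{1}{143} + 250693 \cdot \frac{1}{180887}\right)\right) 251488 = \left(325177 + \left(- \frac{155134}{143} + \frac{250693}{180887}\right)\right) 251488 = \left(325177 - \frac{28025874759}{25866841}\right) 251488 = \frac{8383275881098}{25866841} \cdot 251488 = \frac{2108293284785573824}{25866841}$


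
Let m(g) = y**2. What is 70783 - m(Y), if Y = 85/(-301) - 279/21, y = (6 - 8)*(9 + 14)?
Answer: 68667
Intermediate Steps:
y = -46 (y = -2*23 = -46)
Y = -4084/301 (Y = 85*(-1/301) - 279*1/21 = -85/301 - 93/7 = -4084/301 ≈ -13.568)
m(g) = 2116 (m(g) = (-46)**2 = 2116)
70783 - m(Y) = 70783 - 1*2116 = 70783 - 2116 = 68667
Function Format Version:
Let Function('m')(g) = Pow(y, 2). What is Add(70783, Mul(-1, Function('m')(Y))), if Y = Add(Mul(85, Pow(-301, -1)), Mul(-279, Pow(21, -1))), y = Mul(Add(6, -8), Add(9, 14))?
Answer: 68667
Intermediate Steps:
y = -46 (y = Mul(-2, 23) = -46)
Y = Rational(-4084, 301) (Y = Add(Mul(85, Rational(-1, 301)), Mul(-279, Rational(1, 21))) = Add(Rational(-85, 301), Rational(-93, 7)) = Rational(-4084, 301) ≈ -13.568)
Function('m')(g) = 2116 (Function('m')(g) = Pow(-46, 2) = 2116)
Add(70783, Mul(-1, Function('m')(Y))) = Add(70783, Mul(-1, 2116)) = Add(70783, -2116) = 68667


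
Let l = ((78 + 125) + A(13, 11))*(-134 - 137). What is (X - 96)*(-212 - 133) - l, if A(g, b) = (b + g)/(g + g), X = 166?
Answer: 404471/13 ≈ 31113.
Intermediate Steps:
A(g, b) = (b + g)/(2*g) (A(g, b) = (b + g)/((2*g)) = (b + g)*(1/(2*g)) = (b + g)/(2*g))
l = -718421/13 (l = ((78 + 125) + (1/2)*(11 + 13)/13)*(-134 - 137) = (203 + (1/2)*(1/13)*24)*(-271) = (203 + 12/13)*(-271) = (2651/13)*(-271) = -718421/13 ≈ -55263.)
(X - 96)*(-212 - 133) - l = (166 - 96)*(-212 - 133) - 1*(-718421/13) = 70*(-345) + 718421/13 = -24150 + 718421/13 = 404471/13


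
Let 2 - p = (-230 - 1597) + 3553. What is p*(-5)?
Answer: 8620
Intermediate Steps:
p = -1724 (p = 2 - ((-230 - 1597) + 3553) = 2 - (-1827 + 3553) = 2 - 1*1726 = 2 - 1726 = -1724)
p*(-5) = -1724*(-5) = 8620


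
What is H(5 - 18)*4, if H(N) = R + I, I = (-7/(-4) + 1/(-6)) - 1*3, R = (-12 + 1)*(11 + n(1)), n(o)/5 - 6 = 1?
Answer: -6089/3 ≈ -2029.7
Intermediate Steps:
n(o) = 35 (n(o) = 30 + 5*1 = 30 + 5 = 35)
R = -506 (R = (-12 + 1)*(11 + 35) = -11*46 = -506)
I = -17/12 (I = (-7*(-¼) + 1*(-⅙)) - 3 = (7/4 - ⅙) - 3 = 19/12 - 3 = -17/12 ≈ -1.4167)
H(N) = -6089/12 (H(N) = -506 - 17/12 = -6089/12)
H(5 - 18)*4 = -6089/12*4 = -6089/3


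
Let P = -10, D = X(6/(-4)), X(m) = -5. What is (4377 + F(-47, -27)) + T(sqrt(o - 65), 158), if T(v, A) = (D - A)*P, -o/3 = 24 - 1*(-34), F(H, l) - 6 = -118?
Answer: 5895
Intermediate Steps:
F(H, l) = -112 (F(H, l) = 6 - 118 = -112)
o = -174 (o = -3*(24 - 1*(-34)) = -3*(24 + 34) = -3*58 = -174)
D = -5
T(v, A) = 50 + 10*A (T(v, A) = (-5 - A)*(-10) = 50 + 10*A)
(4377 + F(-47, -27)) + T(sqrt(o - 65), 158) = (4377 - 112) + (50 + 10*158) = 4265 + (50 + 1580) = 4265 + 1630 = 5895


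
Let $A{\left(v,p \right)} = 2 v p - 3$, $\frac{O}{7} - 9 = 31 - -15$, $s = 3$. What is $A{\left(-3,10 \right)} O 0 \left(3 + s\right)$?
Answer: $0$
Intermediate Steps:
$O = 385$ ($O = 63 + 7 \left(31 - -15\right) = 63 + 7 \left(31 + 15\right) = 63 + 7 \cdot 46 = 63 + 322 = 385$)
$A{\left(v,p \right)} = -3 + 2 p v$ ($A{\left(v,p \right)} = 2 p v - 3 = -3 + 2 p v$)
$A{\left(-3,10 \right)} O 0 \left(3 + s\right) = \left(-3 + 2 \cdot 10 \left(-3\right)\right) 385 \cdot 0 \left(3 + 3\right) = \left(-3 - 60\right) 385 \cdot 0 \cdot 6 = \left(-63\right) 385 \cdot 0 = \left(-24255\right) 0 = 0$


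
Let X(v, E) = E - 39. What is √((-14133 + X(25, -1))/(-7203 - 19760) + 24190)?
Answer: 21*√39878897149/26963 ≈ 155.53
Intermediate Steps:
X(v, E) = -39 + E
√((-14133 + X(25, -1))/(-7203 - 19760) + 24190) = √((-14133 + (-39 - 1))/(-7203 - 19760) + 24190) = √((-14133 - 40)/(-26963) + 24190) = √(-14173*(-1/26963) + 24190) = √(14173/26963 + 24190) = √(652249143/26963) = 21*√39878897149/26963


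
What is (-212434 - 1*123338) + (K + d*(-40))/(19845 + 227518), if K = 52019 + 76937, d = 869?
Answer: -83057475040/247363 ≈ -3.3577e+5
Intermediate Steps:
K = 128956
(-212434 - 1*123338) + (K + d*(-40))/(19845 + 227518) = (-212434 - 1*123338) + (128956 + 869*(-40))/(19845 + 227518) = (-212434 - 123338) + (128956 - 34760)/247363 = -335772 + 94196*(1/247363) = -335772 + 94196/247363 = -83057475040/247363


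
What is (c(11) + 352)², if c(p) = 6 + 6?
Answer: 132496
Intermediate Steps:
c(p) = 12
(c(11) + 352)² = (12 + 352)² = 364² = 132496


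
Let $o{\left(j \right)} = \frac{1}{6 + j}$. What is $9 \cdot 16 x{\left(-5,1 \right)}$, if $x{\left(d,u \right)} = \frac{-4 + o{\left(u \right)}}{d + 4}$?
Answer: $\frac{3888}{7} \approx 555.43$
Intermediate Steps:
$x{\left(d,u \right)} = \frac{-4 + \frac{1}{6 + u}}{4 + d}$ ($x{\left(d,u \right)} = \frac{-4 + \frac{1}{6 + u}}{d + 4} = \frac{-4 + \frac{1}{6 + u}}{4 + d}$)
$9 \cdot 16 x{\left(-5,1 \right)} = 9 \cdot 16 \frac{-23 - 4}{\left(4 - 5\right) \left(6 + 1\right)} = 144 \frac{-23 - 4}{\left(-1\right) 7} = 144 \left(\left(-1\right) \frac{1}{7} \left(-27\right)\right) = 144 \cdot \frac{27}{7} = \frac{3888}{7}$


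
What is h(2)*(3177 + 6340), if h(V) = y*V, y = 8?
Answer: 152272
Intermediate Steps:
h(V) = 8*V
h(2)*(3177 + 6340) = (8*2)*(3177 + 6340) = 16*9517 = 152272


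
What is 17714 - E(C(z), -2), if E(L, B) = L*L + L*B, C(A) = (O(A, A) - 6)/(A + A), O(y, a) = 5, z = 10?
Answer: 7085559/400 ≈ 17714.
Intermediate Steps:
C(A) = -1/(2*A) (C(A) = (5 - 6)/(A + A) = -1/(2*A))
E(L, B) = L² + B*L
17714 - E(C(z), -2) = 17714 - (-½/10)*(-2 - ½/10) = 17714 - (-½*⅒)*(-2 - ½*⅒) = 17714 - (-1)*(-2 - 1/20)/20 = 17714 - (-1)*(-41)/(20*20) = 17714 - 1*41/400 = 17714 - 41/400 = 7085559/400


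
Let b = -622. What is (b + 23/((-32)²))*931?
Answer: -592958555/1024 ≈ -5.7906e+5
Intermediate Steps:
(b + 23/((-32)²))*931 = (-622 + 23/((-32)²))*931 = (-622 + 23/1024)*931 = -636905/1024*931 = -592958555/1024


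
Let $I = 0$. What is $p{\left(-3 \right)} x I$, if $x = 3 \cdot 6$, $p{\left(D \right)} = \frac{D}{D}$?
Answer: $0$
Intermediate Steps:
$p{\left(D \right)} = 1$
$x = 18$
$p{\left(-3 \right)} x I = 1 \cdot 18 \cdot 0 = 18 \cdot 0 = 0$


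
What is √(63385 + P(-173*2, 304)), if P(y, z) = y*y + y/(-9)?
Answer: √1648255/3 ≈ 427.95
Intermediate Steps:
P(y, z) = y² - y/9 (P(y, z) = y² + y*(-⅑) = y² - y/9)
√(63385 + P(-173*2, 304)) = √(63385 + (-173*2)*(-⅑ - 173*2)) = √(63385 - 346*(-⅑ - 346)) = √(63385 - 346*(-3115/9)) = √(63385 + 1077790/9) = √(1648255/9) = √1648255/3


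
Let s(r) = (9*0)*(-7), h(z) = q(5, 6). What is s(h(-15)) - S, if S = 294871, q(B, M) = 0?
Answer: -294871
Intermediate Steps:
h(z) = 0
s(r) = 0 (s(r) = 0*(-7) = 0)
s(h(-15)) - S = 0 - 1*294871 = 0 - 294871 = -294871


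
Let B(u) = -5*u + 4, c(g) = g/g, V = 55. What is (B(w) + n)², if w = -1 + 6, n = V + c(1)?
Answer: 1225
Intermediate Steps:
c(g) = 1
n = 56 (n = 55 + 1 = 56)
w = 5
B(u) = 4 - 5*u
(B(w) + n)² = ((4 - 5*5) + 56)² = ((4 - 25) + 56)² = (-21 + 56)² = 35² = 1225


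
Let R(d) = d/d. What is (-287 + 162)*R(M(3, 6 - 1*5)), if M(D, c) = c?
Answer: -125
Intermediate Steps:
R(d) = 1
(-287 + 162)*R(M(3, 6 - 1*5)) = (-287 + 162)*1 = -125*1 = -125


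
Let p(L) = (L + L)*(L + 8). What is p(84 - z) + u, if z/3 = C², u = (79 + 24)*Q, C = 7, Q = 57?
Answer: 12801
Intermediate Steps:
u = 5871 (u = (79 + 24)*57 = 103*57 = 5871)
z = 147 (z = 3*7² = 3*49 = 147)
p(L) = 2*L*(8 + L) (p(L) = (2*L)*(8 + L) = 2*L*(8 + L))
p(84 - z) + u = 2*(84 - 1*147)*(8 + (84 - 1*147)) + 5871 = 2*(84 - 147)*(8 + (84 - 147)) + 5871 = 2*(-63)*(8 - 63) + 5871 = 2*(-63)*(-55) + 5871 = 6930 + 5871 = 12801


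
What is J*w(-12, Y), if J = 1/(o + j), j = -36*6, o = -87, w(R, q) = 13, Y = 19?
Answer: -13/303 ≈ -0.042904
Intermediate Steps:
j = -216
J = -1/303 (J = 1/(-87 - 216) = 1/(-303) = -1/303 ≈ -0.0033003)
J*w(-12, Y) = -1/303*13 = -13/303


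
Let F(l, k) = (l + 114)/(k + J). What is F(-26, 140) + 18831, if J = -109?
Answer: 583849/31 ≈ 18834.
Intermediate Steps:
F(l, k) = (114 + l)/(-109 + k) (F(l, k) = (l + 114)/(k - 109) = (114 + l)/(-109 + k))
F(-26, 140) + 18831 = (114 - 26)/(-109 + 140) + 18831 = 88/31 + 18831 = 583849/31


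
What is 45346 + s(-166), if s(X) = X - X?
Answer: 45346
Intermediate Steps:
s(X) = 0
45346 + s(-166) = 45346 + 0 = 45346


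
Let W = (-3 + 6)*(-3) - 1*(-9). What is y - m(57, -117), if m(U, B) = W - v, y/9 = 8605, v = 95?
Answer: 77540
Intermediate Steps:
y = 77445 (y = 9*8605 = 77445)
W = 0 (W = 3*(-3) + 9 = -9 + 9 = 0)
m(U, B) = -95 (m(U, B) = 0 - 1*95 = 0 - 95 = -95)
y - m(57, -117) = 77445 - 1*(-95) = 77445 + 95 = 77540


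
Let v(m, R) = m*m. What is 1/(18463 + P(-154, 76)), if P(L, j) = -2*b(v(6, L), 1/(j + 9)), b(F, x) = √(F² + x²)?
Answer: 133395175/2462837661621 + 170*√9363601/2462837661621 ≈ 5.4374e-5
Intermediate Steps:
v(m, R) = m²
P(L, j) = -2*√(1296 + (9 + j)⁻²) (P(L, j) = -2*√((6²)² + (1/(j + 9))²) = -2*√(36² + (1/(9 + j))²) = -2*√(1296 + (9 + j)⁻²))
1/(18463 + P(-154, 76)) = 1/(18463 - 2*√(1296 + (9 + 76)⁻²)) = 1/(18463 - 2*√(1296 + 85⁻²)) = 1/(18463 - 2*√(1296 + 1/7225)) = 1/(18463 - 2*√9363601/85)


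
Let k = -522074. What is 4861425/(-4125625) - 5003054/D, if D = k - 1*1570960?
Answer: 209311936906/172701467925 ≈ 1.2120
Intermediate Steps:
D = -2093034 (D = -522074 - 1*1570960 = -522074 - 1570960 = -2093034)
4861425/(-4125625) - 5003054/D = 4861425/(-4125625) - 5003054/(-2093034) = 4861425*(-1/4125625) - 5003054*(-1/2093034) = -194457/165025 + 2501527/1046517 = 209311936906/172701467925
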